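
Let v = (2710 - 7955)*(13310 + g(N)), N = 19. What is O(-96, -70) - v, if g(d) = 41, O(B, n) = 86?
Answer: 70026081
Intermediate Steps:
v = -70025995 (v = (2710 - 7955)*(13310 + 41) = -5245*13351 = -70025995)
O(-96, -70) - v = 86 - 1*(-70025995) = 86 + 70025995 = 70026081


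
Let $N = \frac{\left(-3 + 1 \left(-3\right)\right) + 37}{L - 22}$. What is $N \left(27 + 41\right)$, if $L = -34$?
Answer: $- \frac{527}{14} \approx -37.643$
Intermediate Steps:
$N = - \frac{31}{56}$ ($N = \frac{\left(-3 + 1 \left(-3\right)\right) + 37}{-34 - 22} = \frac{\left(-3 - 3\right) + 37}{-56} = \left(-6 + 37\right) \left(- \frac{1}{56}\right) = 31 \left(- \frac{1}{56}\right) = - \frac{31}{56} \approx -0.55357$)
$N \left(27 + 41\right) = - \frac{31 \left(27 + 41\right)}{56} = \left(- \frac{31}{56}\right) 68 = - \frac{527}{14}$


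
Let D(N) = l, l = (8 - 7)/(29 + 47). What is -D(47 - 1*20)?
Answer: -1/76 ≈ -0.013158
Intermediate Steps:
l = 1/76 ≈ 0.013158
D(N) = 1/76
-D(47 - 1*20) = -1*1/76 = -1/76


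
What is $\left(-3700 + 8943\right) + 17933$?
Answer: $23176$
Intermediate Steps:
$\left(-3700 + 8943\right) + 17933 = 5243 + 17933 = 23176$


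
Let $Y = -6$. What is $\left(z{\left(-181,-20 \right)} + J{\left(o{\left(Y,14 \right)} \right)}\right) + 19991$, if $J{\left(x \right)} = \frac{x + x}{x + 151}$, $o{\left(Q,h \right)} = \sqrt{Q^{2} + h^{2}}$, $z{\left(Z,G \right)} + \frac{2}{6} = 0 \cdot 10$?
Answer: $\frac{451168892}{22569} + \frac{604 \sqrt{58}}{22569} \approx 19991.0$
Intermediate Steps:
$z{\left(Z,G \right)} = - \frac{1}{3}$ ($z{\left(Z,G \right)} = - \frac{1}{3} + 0 \cdot 10 = - \frac{1}{3} + 0 = - \frac{1}{3}$)
$J{\left(x \right)} = \frac{2 x}{151 + x}$
$\left(z{\left(-181,-20 \right)} + J{\left(o{\left(Y,14 \right)} \right)}\right) + 19991 = \left(- \frac{1}{3} + \frac{2 \sqrt{\left(-6\right)^{2} + 14^{2}}}{151 + \sqrt{\left(-6\right)^{2} + 14^{2}}}\right) + 19991 = \left(- \frac{1}{3} + \frac{2 \sqrt{36 + 196}}{151 + \sqrt{36 + 196}}\right) + 19991 = \left(- \frac{1}{3} + \frac{2 \sqrt{232}}{151 + \sqrt{232}}\right) + 19991 = \left(- \frac{1}{3} + \frac{2 \cdot 2 \sqrt{58}}{151 + 2 \sqrt{58}}\right) + 19991 = \left(- \frac{1}{3} + \frac{4 \sqrt{58}}{151 + 2 \sqrt{58}}\right) + 19991 = \frac{59972}{3} + \frac{4 \sqrt{58}}{151 + 2 \sqrt{58}}$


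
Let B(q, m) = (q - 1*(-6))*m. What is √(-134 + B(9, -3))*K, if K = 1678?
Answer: 1678*I*√179 ≈ 22450.0*I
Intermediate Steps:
B(q, m) = m*(6 + q) (B(q, m) = (q + 6)*m = (6 + q)*m = m*(6 + q))
√(-134 + B(9, -3))*K = √(-134 - 3*(6 + 9))*1678 = √(-134 - 3*15)*1678 = √(-134 - 45)*1678 = √(-179)*1678 = (I*√179)*1678 = 1678*I*√179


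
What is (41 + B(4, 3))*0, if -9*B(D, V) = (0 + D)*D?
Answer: 0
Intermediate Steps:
B(D, V) = -D**2/9 (B(D, V) = -(0 + D)*D/9 = -D*D/9 = -D**2/9)
(41 + B(4, 3))*0 = (41 - 1/9*4**2)*0 = (41 - 1/9*16)*0 = (41 - 16/9)*0 = (353/9)*0 = 0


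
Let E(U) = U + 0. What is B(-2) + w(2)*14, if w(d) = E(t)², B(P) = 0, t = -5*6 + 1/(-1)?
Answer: 13454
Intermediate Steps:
t = -31 (t = -30 - 1 = -31)
E(U) = U
w(d) = 961 (w(d) = (-31)² = 961)
B(-2) + w(2)*14 = 0 + 961*14 = 0 + 13454 = 13454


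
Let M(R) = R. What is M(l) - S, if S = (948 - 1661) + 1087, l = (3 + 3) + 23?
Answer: -345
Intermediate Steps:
l = 29 (l = 6 + 23 = 29)
S = 374 (S = -713 + 1087 = 374)
M(l) - S = 29 - 1*374 = 29 - 374 = -345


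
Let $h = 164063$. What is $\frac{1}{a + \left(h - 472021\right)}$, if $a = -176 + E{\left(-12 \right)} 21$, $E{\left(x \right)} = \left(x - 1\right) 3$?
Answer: $- \frac{1}{308953} \approx -3.2367 \cdot 10^{-6}$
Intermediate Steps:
$E{\left(x \right)} = -3 + 3 x$ ($E{\left(x \right)} = \left(-1 + x\right) 3 = -3 + 3 x$)
$a = -995$ ($a = -176 + \left(-3 + 3 \left(-12\right)\right) 21 = -176 + \left(-3 - 36\right) 21 = -176 - 819 = -995$)
$\frac{1}{a + \left(h - 472021\right)} = \frac{1}{-995 + \left(164063 - 472021\right)} = \frac{1}{-995 - 307958} = \frac{1}{-308953} = - \frac{1}{308953}$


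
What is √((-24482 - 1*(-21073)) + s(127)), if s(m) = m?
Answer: I*√3282 ≈ 57.289*I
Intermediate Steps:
√((-24482 - 1*(-21073)) + s(127)) = √((-24482 - 1*(-21073)) + 127) = √((-24482 + 21073) + 127) = √(-3409 + 127) = √(-3282) = I*√3282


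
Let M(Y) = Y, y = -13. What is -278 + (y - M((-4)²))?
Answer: -307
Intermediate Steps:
-278 + (y - M((-4)²)) = -278 + (-13 - 1*(-4)²) = -278 + (-13 - 1*16) = -278 + (-13 - 16) = -278 - 29 = -307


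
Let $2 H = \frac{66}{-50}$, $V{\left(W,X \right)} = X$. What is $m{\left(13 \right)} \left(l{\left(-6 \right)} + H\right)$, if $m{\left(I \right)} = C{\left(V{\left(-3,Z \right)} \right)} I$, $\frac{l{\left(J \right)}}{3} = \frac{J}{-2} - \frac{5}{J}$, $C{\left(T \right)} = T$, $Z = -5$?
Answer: $- \frac{3523}{5} \approx -704.6$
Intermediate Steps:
$l{\left(J \right)} = - \frac{15}{J} - \frac{3 J}{2}$ ($l{\left(J \right)} = 3 \left(\frac{J}{-2} - \frac{5}{J}\right) = 3 \left(J \left(- \frac{1}{2}\right) - \frac{5}{J}\right) = 3 \left(- \frac{J}{2} - \frac{5}{J}\right) = 3 \left(- \frac{5}{J} - \frac{J}{2}\right) = - \frac{15}{J} - \frac{3 J}{2}$)
$H = - \frac{33}{50}$ ($H = \frac{66 \frac{1}{-50}}{2} = \frac{66 \left(- \frac{1}{50}\right)}{2} = \frac{1}{2} \left(- \frac{33}{25}\right) = - \frac{33}{50} \approx -0.66$)
$m{\left(I \right)} = - 5 I$
$m{\left(13 \right)} \left(l{\left(-6 \right)} + H\right) = \left(-5\right) 13 \left(\left(- \frac{15}{-6} - -9\right) - \frac{33}{50}\right) = - 65 \left(\left(\left(-15\right) \left(- \frac{1}{6}\right) + 9\right) - \frac{33}{50}\right) = - 65 \left(\left(\frac{5}{2} + 9\right) - \frac{33}{50}\right) = - 65 \left(\frac{23}{2} - \frac{33}{50}\right) = \left(-65\right) \frac{271}{25} = - \frac{3523}{5}$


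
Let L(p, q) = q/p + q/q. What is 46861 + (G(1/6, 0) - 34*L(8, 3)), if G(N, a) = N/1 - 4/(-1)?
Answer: 561821/12 ≈ 46818.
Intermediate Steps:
G(N, a) = 4 + N (G(N, a) = N*1 - 4*(-1) = N + 4 = 4 + N)
L(p, q) = 1 + q/p (L(p, q) = q/p + 1 = 1 + q/p)
46861 + (G(1/6, 0) - 34*L(8, 3)) = 46861 + ((4 + 1/6) - 34*(8 + 3)/8) = 46861 + ((4 + ⅙) - 17*11/4) = 46861 + (25/6 - 34*11/8) = 46861 + (25/6 - 187/4) = 46861 - 511/12 = 561821/12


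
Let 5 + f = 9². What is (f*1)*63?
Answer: 4788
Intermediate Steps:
f = 76 (f = -5 + 9² = -5 + 81 = 76)
(f*1)*63 = (76*1)*63 = 76*63 = 4788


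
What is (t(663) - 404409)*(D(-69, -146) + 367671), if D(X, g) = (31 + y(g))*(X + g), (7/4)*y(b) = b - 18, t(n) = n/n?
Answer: -1078993705456/7 ≈ -1.5414e+11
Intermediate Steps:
t(n) = 1
y(b) = -72/7 + 4*b/7 (y(b) = 4*(b - 18)/7 = 4*(-18 + b)/7 = -72/7 + 4*b/7)
D(X, g) = (145/7 + 4*g/7)*(X + g) (D(X, g) = (31 + (-72/7 + 4*g/7))*(X + g) = (145/7 + 4*g/7)*(X + g))
(t(663) - 404409)*(D(-69, -146) + 367671) = (1 - 404409)*(((4/7)*(-146)² + (145/7)*(-69) + (145/7)*(-146) + (4/7)*(-69)*(-146)) + 367671) = -404408*(((4/7)*21316 - 10005/7 - 21170/7 + 40296/7) + 367671) = -404408*((85264/7 - 10005/7 - 21170/7 + 40296/7) + 367671) = -404408*(94385/7 + 367671) = -404408*2668082/7 = -1078993705456/7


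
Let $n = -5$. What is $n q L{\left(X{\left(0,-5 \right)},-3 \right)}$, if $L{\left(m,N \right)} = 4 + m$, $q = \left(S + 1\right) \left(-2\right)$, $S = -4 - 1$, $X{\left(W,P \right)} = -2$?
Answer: $-80$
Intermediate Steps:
$S = -5$
$q = 8$ ($q = \left(-5 + 1\right) \left(-2\right) = \left(-4\right) \left(-2\right) = 8$)
$n q L{\left(X{\left(0,-5 \right)},-3 \right)} = \left(-5\right) 8 \left(4 - 2\right) = \left(-40\right) 2 = -80$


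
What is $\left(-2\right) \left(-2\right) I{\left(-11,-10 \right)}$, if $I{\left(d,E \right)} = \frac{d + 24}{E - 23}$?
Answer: $- \frac{52}{33} \approx -1.5758$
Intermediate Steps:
$I{\left(d,E \right)} = \frac{24 + d}{-23 + E}$
$\left(-2\right) \left(-2\right) I{\left(-11,-10 \right)} = \left(-2\right) \left(-2\right) \frac{24 - 11}{-23 - 10} = 4 \frac{1}{-33} \cdot 13 = 4 \left(\left(- \frac{1}{33}\right) 13\right) = 4 \left(- \frac{13}{33}\right) = - \frac{52}{33}$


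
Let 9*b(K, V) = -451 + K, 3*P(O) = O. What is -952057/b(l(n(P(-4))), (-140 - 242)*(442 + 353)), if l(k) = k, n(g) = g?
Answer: 25705539/1357 ≈ 18943.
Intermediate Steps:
P(O) = O/3
b(K, V) = -451/9 + K/9 (b(K, V) = (-451 + K)/9 = -451/9 + K/9)
-952057/b(l(n(P(-4))), (-140 - 242)*(442 + 353)) = -952057/(-451/9 + ((⅓)*(-4))/9) = -952057/(-451/9 + (⅑)*(-4/3)) = -952057/(-451/9 - 4/27) = -952057/(-1357/27) = -952057*(-27/1357) = 25705539/1357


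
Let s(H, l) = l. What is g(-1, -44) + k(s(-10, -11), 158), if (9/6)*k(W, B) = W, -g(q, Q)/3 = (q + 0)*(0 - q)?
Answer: -13/3 ≈ -4.3333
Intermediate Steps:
g(q, Q) = 3*q² (g(q, Q) = -3*(q + 0)*(0 - q) = -3*q*(-q) = -(-3)*q² = 3*q²)
k(W, B) = 2*W/3
g(-1, -44) + k(s(-10, -11), 158) = 3*(-1)² + (⅔)*(-11) = 3*1 - 22/3 = 3 - 22/3 = -13/3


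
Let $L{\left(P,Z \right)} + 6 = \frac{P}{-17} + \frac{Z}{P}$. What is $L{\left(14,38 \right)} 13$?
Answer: $- \frac{6357}{119} \approx -53.42$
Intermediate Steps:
$L{\left(P,Z \right)} = -6 - \frac{P}{17} + \frac{Z}{P}$ ($L{\left(P,Z \right)} = -6 + \left(\frac{P}{-17} + \frac{Z}{P}\right) = -6 + \left(P \left(- \frac{1}{17}\right) + \frac{Z}{P}\right) = -6 - \left(\frac{P}{17} - \frac{Z}{P}\right) = -6 - \frac{P}{17} + \frac{Z}{P}$)
$L{\left(14,38 \right)} 13 = \left(-6 - \frac{14}{17} + \frac{38}{14}\right) 13 = \left(-6 - \frac{14}{17} + 38 \cdot \frac{1}{14}\right) 13 = \left(-6 - \frac{14}{17} + \frac{19}{7}\right) 13 = \left(- \frac{489}{119}\right) 13 = - \frac{6357}{119}$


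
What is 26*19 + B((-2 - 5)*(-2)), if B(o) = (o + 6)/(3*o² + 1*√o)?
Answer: 2440034/4939 - 2*√14/34573 ≈ 494.03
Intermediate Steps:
B(o) = (6 + o)/(√o + 3*o²) (B(o) = (6 + o)/(3*o² + √o) = (6 + o)/(√o + 3*o²))
26*19 + B((-2 - 5)*(-2)) = 26*19 + (6 + (-2 - 5)*(-2))/(√((-2 - 5)*(-2)) + 3*((-2 - 5)*(-2))²) = 494 + (6 - 7*(-2))/(√(-7*(-2)) + 3*(-7*(-2))²) = 494 + (6 + 14)/(√14 + 3*14²) = 494 + 20/(√14 + 3*196) = 494 + 20/(√14 + 588) = 494 + 20/(588 + √14)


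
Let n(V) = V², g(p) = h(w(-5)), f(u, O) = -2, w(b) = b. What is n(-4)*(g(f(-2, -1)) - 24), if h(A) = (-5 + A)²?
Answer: 1216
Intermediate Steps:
g(p) = 100 (g(p) = (-5 - 5)² = (-10)² = 100)
n(-4)*(g(f(-2, -1)) - 24) = (-4)²*(100 - 24) = 16*76 = 1216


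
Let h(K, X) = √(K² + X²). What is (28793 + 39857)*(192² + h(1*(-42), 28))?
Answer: 2530713600 + 961100*√13 ≈ 2.5342e+9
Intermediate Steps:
(28793 + 39857)*(192² + h(1*(-42), 28)) = (28793 + 39857)*(192² + √((1*(-42))² + 28²)) = 68650*(36864 + √((-42)² + 784)) = 68650*(36864 + √(1764 + 784)) = 68650*(36864 + √2548) = 68650*(36864 + 14*√13) = 2530713600 + 961100*√13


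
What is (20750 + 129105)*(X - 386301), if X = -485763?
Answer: -130683150720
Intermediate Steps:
(20750 + 129105)*(X - 386301) = (20750 + 129105)*(-485763 - 386301) = 149855*(-872064) = -130683150720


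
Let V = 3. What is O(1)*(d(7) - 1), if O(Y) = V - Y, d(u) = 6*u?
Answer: 82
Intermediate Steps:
O(Y) = 3 - Y
O(1)*(d(7) - 1) = (3 - 1*1)*(6*7 - 1) = (3 - 1)*(42 - 1) = 2*41 = 82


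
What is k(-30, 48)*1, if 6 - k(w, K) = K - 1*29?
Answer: -13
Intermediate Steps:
k(w, K) = 35 - K (k(w, K) = 6 - (K - 1*29) = 6 - (K - 29) = 6 - (-29 + K) = 6 + (29 - K) = 35 - K)
k(-30, 48)*1 = (35 - 1*48)*1 = (35 - 48)*1 = -13*1 = -13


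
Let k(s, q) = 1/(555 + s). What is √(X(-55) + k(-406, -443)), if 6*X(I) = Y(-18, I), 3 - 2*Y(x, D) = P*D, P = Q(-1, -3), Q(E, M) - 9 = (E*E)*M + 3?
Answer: √3685962/298 ≈ 6.4426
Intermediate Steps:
Q(E, M) = 12 + M*E² (Q(E, M) = 9 + ((E*E)*M + 3) = 9 + (E²*M + 3) = 9 + (M*E² + 3) = 9 + (3 + M*E²) = 12 + M*E²)
P = 9 (P = 12 - 3*(-1)² = 12 - 3*1 = 12 - 3 = 9)
Y(x, D) = 3/2 - 9*D/2
X(I) = ¼ - 3*I/4 (X(I) = (3/2 - 9*I/2)/6 = ¼ - 3*I/4)
√(X(-55) + k(-406, -443)) = √((¼ - ¾*(-55)) + 1/(555 - 406)) = √((¼ + 165/4) + 1/149) = √(83/2 + 1/149) = √(12369/298) = √3685962/298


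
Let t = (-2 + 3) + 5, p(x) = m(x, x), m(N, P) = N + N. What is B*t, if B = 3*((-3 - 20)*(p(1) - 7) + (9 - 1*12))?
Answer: 2016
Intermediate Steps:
m(N, P) = 2*N
p(x) = 2*x
t = 6 (t = 1 + 5 = 6)
B = 336 (B = 3*((-3 - 20)*(2*1 - 7) + (9 - 1*12)) = 3*(-23*(2 - 7) + (9 - 12)) = 3*(-23*(-5) - 3) = 3*(115 - 3) = 3*112 = 336)
B*t = 336*6 = 2016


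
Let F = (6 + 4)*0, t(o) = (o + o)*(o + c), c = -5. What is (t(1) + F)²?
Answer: 64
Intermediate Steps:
t(o) = 2*o*(-5 + o) (t(o) = (o + o)*(o - 5) = (2*o)*(-5 + o) = 2*o*(-5 + o))
F = 0 (F = 10*0 = 0)
(t(1) + F)² = (2*1*(-5 + 1) + 0)² = (2*1*(-4) + 0)² = (-8 + 0)² = (-8)² = 64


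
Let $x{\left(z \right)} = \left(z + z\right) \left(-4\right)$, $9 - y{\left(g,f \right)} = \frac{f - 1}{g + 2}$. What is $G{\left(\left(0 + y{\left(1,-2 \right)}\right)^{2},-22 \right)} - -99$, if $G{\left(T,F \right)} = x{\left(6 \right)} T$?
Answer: $-4701$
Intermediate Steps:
$y{\left(g,f \right)} = 9 - \frac{-1 + f}{2 + g}$ ($y{\left(g,f \right)} = 9 - \frac{f - 1}{g + 2} = 9 - \frac{-1 + f}{2 + g}$)
$x{\left(z \right)} = - 8 z$ ($x{\left(z \right)} = 2 z \left(-4\right) = - 8 z$)
$G{\left(T,F \right)} = - 48 T$ ($G{\left(T,F \right)} = \left(-8\right) 6 T = - 48 T$)
$G{\left(\left(0 + y{\left(1,-2 \right)}\right)^{2},-22 \right)} - -99 = - 48 \left(0 + \frac{19 - -2 + 9 \cdot 1}{2 + 1}\right)^{2} - -99 = - 48 \left(0 + \frac{19 + 2 + 9}{3}\right)^{2} + 99 = - 48 \left(0 + \frac{1}{3} \cdot 30\right)^{2} + 99 = - 48 \left(0 + 10\right)^{2} + 99 = - 48 \cdot 10^{2} + 99 = \left(-48\right) 100 + 99 = -4800 + 99 = -4701$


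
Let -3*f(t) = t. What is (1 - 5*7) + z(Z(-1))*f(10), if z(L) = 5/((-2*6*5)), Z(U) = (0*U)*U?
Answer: -607/18 ≈ -33.722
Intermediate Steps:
f(t) = -t/3
Z(U) = 0 (Z(U) = 0*U = 0)
z(L) = -1/12 (z(L) = 5/((-12*5)) = 5/(-60) = 5*(-1/60) = -1/12)
(1 - 5*7) + z(Z(-1))*f(10) = (1 - 5*7) - (-1)*10/36 = (1 - 35) - 1/12*(-10/3) = -34 + 5/18 = -607/18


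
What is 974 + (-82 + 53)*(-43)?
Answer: 2221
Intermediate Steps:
974 + (-82 + 53)*(-43) = 974 - 29*(-43) = 974 + 1247 = 2221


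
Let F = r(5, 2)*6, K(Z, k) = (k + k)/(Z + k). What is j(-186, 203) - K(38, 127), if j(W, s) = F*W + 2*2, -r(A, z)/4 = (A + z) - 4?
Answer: 2210086/165 ≈ 13394.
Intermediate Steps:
r(A, z) = 16 - 4*A - 4*z (r(A, z) = -4*((A + z) - 4) = -4*(-4 + A + z) = 16 - 4*A - 4*z)
K(Z, k) = 2*k/(Z + k) (K(Z, k) = (2*k)/(Z + k) = 2*k/(Z + k))
F = -72 (F = (16 - 4*5 - 4*2)*6 = (16 - 20 - 8)*6 = -12*6 = -72)
j(W, s) = 4 - 72*W (j(W, s) = -72*W + 2*2 = -72*W + 4 = 4 - 72*W)
j(-186, 203) - K(38, 127) = (4 - 72*(-186)) - 2*127/(38 + 127) = (4 + 13392) - 2*127/165 = 13396 - 2*127/165 = 13396 - 1*254/165 = 13396 - 254/165 = 2210086/165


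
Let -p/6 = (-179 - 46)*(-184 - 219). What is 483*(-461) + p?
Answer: -766713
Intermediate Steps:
p = -544050 (p = -6*(-179 - 46)*(-184 - 219) = -(-1350)*(-403) = -6*90675 = -544050)
483*(-461) + p = 483*(-461) - 544050 = -222663 - 544050 = -766713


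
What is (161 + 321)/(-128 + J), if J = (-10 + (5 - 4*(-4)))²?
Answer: -482/7 ≈ -68.857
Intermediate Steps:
J = 121 (J = (-10 + (5 + 16))² = (-10 + 21)² = 11² = 121)
(161 + 321)/(-128 + J) = (161 + 321)/(-128 + 121) = 482/(-7) = 482*(-⅐) = -482/7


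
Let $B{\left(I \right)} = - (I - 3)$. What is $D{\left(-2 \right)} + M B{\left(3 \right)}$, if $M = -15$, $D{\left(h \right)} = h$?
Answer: $-2$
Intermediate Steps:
$B{\left(I \right)} = 3 - I$ ($B{\left(I \right)} = - (-3 + I) = 3 - I$)
$D{\left(-2 \right)} + M B{\left(3 \right)} = -2 - 15 \left(3 - 3\right) = -2 - 0 = -2 + 0 = -2$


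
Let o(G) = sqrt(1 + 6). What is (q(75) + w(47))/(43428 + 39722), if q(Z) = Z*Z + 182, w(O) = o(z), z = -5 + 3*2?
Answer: 5807/83150 + sqrt(7)/83150 ≈ 0.069870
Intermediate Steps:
z = 1 (z = -5 + 6 = 1)
o(G) = sqrt(7)
w(O) = sqrt(7)
q(Z) = 182 + Z**2 (q(Z) = Z**2 + 182 = 182 + Z**2)
(q(75) + w(47))/(43428 + 39722) = ((182 + 75**2) + sqrt(7))/(43428 + 39722) = ((182 + 5625) + sqrt(7))/83150 = (5807 + sqrt(7))*(1/83150) = 5807/83150 + sqrt(7)/83150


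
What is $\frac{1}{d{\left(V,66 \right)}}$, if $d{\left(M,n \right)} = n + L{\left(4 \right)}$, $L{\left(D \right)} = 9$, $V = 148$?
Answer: $\frac{1}{75} \approx 0.013333$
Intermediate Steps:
$d{\left(M,n \right)} = 9 + n$ ($d{\left(M,n \right)} = n + 9 = 9 + n$)
$\frac{1}{d{\left(V,66 \right)}} = \frac{1}{9 + 66} = \frac{1}{75}$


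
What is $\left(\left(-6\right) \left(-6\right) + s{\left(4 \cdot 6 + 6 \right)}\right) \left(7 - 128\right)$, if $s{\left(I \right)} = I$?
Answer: $-7986$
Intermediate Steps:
$\left(\left(-6\right) \left(-6\right) + s{\left(4 \cdot 6 + 6 \right)}\right) \left(7 - 128\right) = \left(\left(-6\right) \left(-6\right) + \left(4 \cdot 6 + 6\right)\right) \left(7 - 128\right) = \left(36 + \left(24 + 6\right)\right) \left(-121\right) = \left(36 + 30\right) \left(-121\right) = 66 \left(-121\right) = -7986$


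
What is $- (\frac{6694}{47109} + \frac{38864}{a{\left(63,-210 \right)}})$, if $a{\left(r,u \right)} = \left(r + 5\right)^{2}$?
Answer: $- \frac{116362327}{13614501} \approx -8.5469$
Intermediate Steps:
$a{\left(r,u \right)} = \left(5 + r\right)^{2}$
$- (\frac{6694}{47109} + \frac{38864}{a{\left(63,-210 \right)}}) = - (\frac{6694}{47109} + \frac{38864}{\left(5 + 63\right)^{2}}) = - (6694 \cdot \frac{1}{47109} + \frac{38864}{68^{2}}) = - (\frac{6694}{47109} + \frac{38864}{4624}) = - (\frac{6694}{47109} + 38864 \cdot \frac{1}{4624}) = - (\frac{6694}{47109} + \frac{2429}{289}) = \left(-1\right) \frac{116362327}{13614501} = - \frac{116362327}{13614501}$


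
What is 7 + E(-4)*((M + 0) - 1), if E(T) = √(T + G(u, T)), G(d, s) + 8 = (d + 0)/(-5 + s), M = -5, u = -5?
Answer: 7 - 2*I*√103 ≈ 7.0 - 20.298*I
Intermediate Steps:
G(d, s) = -8 + d/(-5 + s) (G(d, s) = -8 + (d + 0)/(-5 + s) = -8 + d/(-5 + s))
E(T) = √(T + (35 - 8*T)/(-5 + T)) (E(T) = √(T + (40 - 5 - 8*T)/(-5 + T)) = √(T + (35 - 8*T)/(-5 + T)))
7 + E(-4)*((M + 0) - 1) = 7 + √((35 + (-4)² - 13*(-4))/(-5 - 4))*((-5 + 0) - 1) = 7 + √((35 + 16 + 52)/(-9))*(-5 - 1) = 7 + √(-⅑*103)*(-6) = 7 + √(-103/9)*(-6) = 7 + (I*√103/3)*(-6) = 7 - 2*I*√103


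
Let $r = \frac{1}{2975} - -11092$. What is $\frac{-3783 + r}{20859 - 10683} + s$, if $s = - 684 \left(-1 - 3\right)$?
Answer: $\frac{6904192823}{2522800} \approx 2736.7$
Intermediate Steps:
$r = \frac{32998701}{2975}$ ($r = \frac{1}{2975} + 11092 = \frac{32998701}{2975} \approx 11092.0$)
$s = 2736$ ($s = \left(-684\right) \left(-4\right) = 2736$)
$\frac{-3783 + r}{20859 - 10683} + s = \frac{-3783 + \frac{32998701}{2975}}{20859 - 10683} + 2736 = \frac{21744276}{2975 \cdot 10176} + 2736 = \frac{21744276}{2975} \cdot \frac{1}{10176} + 2736 = \frac{1812023}{2522800} + 2736 = \frac{6904192823}{2522800}$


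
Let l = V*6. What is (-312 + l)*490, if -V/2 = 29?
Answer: -323400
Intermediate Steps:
V = -58 (V = -2*29 = -58)
l = -348 (l = -58*6 = -348)
(-312 + l)*490 = (-312 - 348)*490 = -660*490 = -323400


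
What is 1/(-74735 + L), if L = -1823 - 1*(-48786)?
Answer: -1/27772 ≈ -3.6007e-5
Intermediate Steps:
L = 46963 (L = -1823 + 48786 = 46963)
1/(-74735 + L) = 1/(-74735 + 46963) = 1/(-27772) = -1/27772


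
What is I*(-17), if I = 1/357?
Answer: -1/21 ≈ -0.047619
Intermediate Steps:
I = 1/357 ≈ 0.0028011
I*(-17) = (1/357)*(-17) = -1/21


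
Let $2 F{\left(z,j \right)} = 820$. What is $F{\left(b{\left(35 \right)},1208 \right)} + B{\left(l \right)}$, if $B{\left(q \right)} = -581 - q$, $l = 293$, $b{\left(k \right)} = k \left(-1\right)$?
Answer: $-464$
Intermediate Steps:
$b{\left(k \right)} = - k$
$F{\left(z,j \right)} = 410$ ($F{\left(z,j \right)} = \frac{1}{2} \cdot 820 = 410$)
$F{\left(b{\left(35 \right)},1208 \right)} + B{\left(l \right)} = 410 - 874 = -464$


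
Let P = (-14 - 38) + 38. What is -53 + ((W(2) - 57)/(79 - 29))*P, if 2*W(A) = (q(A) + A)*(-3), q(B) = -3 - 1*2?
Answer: -383/10 ≈ -38.300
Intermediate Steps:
q(B) = -5 (q(B) = -3 - 2 = -5)
W(A) = 15/2 - 3*A/2 (W(A) = ((-5 + A)*(-3))/2 = (15 - 3*A)/2 = 15/2 - 3*A/2)
P = -14 (P = -52 + 38 = -14)
-53 + ((W(2) - 57)/(79 - 29))*P = -53 + (((15/2 - 3/2*2) - 57)/(79 - 29))*(-14) = -53 + (((15/2 - 3) - 57)/50)*(-14) = -53 + ((9/2 - 57)*(1/50))*(-14) = -53 - 105/2*1/50*(-14) = -53 - 21/20*(-14) = -53 + 147/10 = -383/10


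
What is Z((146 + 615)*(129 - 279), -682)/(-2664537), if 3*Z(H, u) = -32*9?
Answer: 32/888179 ≈ 3.6029e-5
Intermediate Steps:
Z(H, u) = -96 (Z(H, u) = (-32*9)/3 = (1/3)*(-288) = -96)
Z((146 + 615)*(129 - 279), -682)/(-2664537) = -96/(-2664537) = -96*(-1/2664537) = 32/888179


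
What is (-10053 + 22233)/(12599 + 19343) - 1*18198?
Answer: -290634168/15971 ≈ -18198.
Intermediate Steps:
(-10053 + 22233)/(12599 + 19343) - 1*18198 = 12180/31942 - 18198 = 12180*(1/31942) - 18198 = 6090/15971 - 18198 = -290634168/15971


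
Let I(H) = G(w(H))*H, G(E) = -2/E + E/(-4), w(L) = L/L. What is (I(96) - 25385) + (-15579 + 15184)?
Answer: -25996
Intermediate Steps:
w(L) = 1
G(E) = -2/E - E/4 (G(E) = -2/E + E*(-¼) = -2/E - E/4)
I(H) = -9*H/4 (I(H) = (-2/1 - ¼*1)*H = (-2*1 - ¼)*H = (-2 - ¼)*H = -9*H/4)
(I(96) - 25385) + (-15579 + 15184) = (-9/4*96 - 25385) + (-15579 + 15184) = (-216 - 25385) - 395 = -25601 - 395 = -25996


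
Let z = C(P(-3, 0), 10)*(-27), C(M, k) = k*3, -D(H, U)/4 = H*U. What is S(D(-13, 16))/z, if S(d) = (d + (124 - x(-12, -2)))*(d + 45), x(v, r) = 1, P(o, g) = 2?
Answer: -167507/162 ≈ -1034.0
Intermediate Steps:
D(H, U) = -4*H*U
C(M, k) = 3*k
S(d) = (45 + d)*(123 + d) (S(d) = (d + (124 - 1*1))*(d + 45) = (d + (124 - 1))*(45 + d) = (d + 123)*(45 + d) = (123 + d)*(45 + d) = (45 + d)*(123 + d))
z = -810 (z = (3*10)*(-27) = 30*(-27) = -810)
S(D(-13, 16))/z = (5535 + (-4*(-13)*16)**2 + 168*(-4*(-13)*16))/(-810) = (5535 + 832**2 + 168*832)*(-1/810) = (5535 + 692224 + 139776)*(-1/810) = 837535*(-1/810) = -167507/162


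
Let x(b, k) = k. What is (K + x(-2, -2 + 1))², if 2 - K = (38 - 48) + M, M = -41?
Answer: 2704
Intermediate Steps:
K = 53 (K = 2 - ((38 - 48) - 41) = 2 - (-10 - 41) = 2 - 1*(-51) = 2 + 51 = 53)
(K + x(-2, -2 + 1))² = (53 + (-2 + 1))² = (53 - 1)² = 52² = 2704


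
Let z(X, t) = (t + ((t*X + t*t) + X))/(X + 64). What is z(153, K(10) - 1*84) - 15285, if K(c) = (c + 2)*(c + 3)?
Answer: -3300420/217 ≈ -15209.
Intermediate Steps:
K(c) = (2 + c)*(3 + c)
z(X, t) = (X + t + t**2 + X*t)/(64 + X) (z(X, t) = (t + ((X*t + t**2) + X))/(64 + X) = (t + ((t**2 + X*t) + X))/(64 + X) = (t + (X + t**2 + X*t))/(64 + X) = (X + t + t**2 + X*t)/(64 + X))
z(153, K(10) - 1*84) - 15285 = (153 + ((6 + 10**2 + 5*10) - 1*84) + ((6 + 10**2 + 5*10) - 1*84)**2 + 153*((6 + 10**2 + 5*10) - 1*84))/(64 + 153) - 15285 = (153 + ((6 + 100 + 50) - 84) + ((6 + 100 + 50) - 84)**2 + 153*((6 + 100 + 50) - 84))/217 - 15285 = (153 + (156 - 84) + (156 - 84)**2 + 153*(156 - 84))/217 - 15285 = (153 + 72 + 72**2 + 153*72)/217 - 15285 = (153 + 72 + 5184 + 11016)/217 - 15285 = (1/217)*16425 - 15285 = 16425/217 - 15285 = -3300420/217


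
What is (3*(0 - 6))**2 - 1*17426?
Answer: -17102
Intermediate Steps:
(3*(0 - 6))**2 - 1*17426 = (3*(-6))**2 - 17426 = (-18)**2 - 17426 = 324 - 17426 = -17102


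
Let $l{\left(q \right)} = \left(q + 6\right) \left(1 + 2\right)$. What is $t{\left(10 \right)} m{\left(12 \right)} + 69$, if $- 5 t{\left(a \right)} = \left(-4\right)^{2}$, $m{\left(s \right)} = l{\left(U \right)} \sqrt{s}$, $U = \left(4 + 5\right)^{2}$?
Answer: $69 - \frac{8352 \sqrt{3}}{5} \approx -2824.2$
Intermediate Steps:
$U = 81$ ($U = 9^{2} = 81$)
$l{\left(q \right)} = 18 + 3 q$ ($l{\left(q \right)} = \left(6 + q\right) 3 = 18 + 3 q$)
$m{\left(s \right)} = 261 \sqrt{s}$ ($m{\left(s \right)} = \left(18 + 3 \cdot 81\right) \sqrt{s} = \left(18 + 243\right) \sqrt{s} = 261 \sqrt{s}$)
$t{\left(a \right)} = - \frac{16}{5}$ ($t{\left(a \right)} = - \frac{\left(-4\right)^{2}}{5} = \left(- \frac{1}{5}\right) 16 = - \frac{16}{5}$)
$t{\left(10 \right)} m{\left(12 \right)} + 69 = - \frac{16 \cdot 261 \sqrt{12}}{5} + 69 = - \frac{16 \cdot 261 \cdot 2 \sqrt{3}}{5} + 69 = - \frac{16 \cdot 522 \sqrt{3}}{5} + 69 = - \frac{8352 \sqrt{3}}{5} + 69 = 69 - \frac{8352 \sqrt{3}}{5}$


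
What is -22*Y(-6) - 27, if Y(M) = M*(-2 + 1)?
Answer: -159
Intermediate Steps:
Y(M) = -M (Y(M) = M*(-1) = -M)
-22*Y(-6) - 27 = -(-22)*(-6) - 27 = -22*6 - 27 = -132 - 27 = -159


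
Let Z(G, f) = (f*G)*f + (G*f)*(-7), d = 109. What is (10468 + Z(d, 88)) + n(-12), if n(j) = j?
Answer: 787408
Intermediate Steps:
Z(G, f) = G*f² - 7*G*f (Z(G, f) = (G*f)*f - 7*G*f = G*f² - 7*G*f)
(10468 + Z(d, 88)) + n(-12) = (10468 + 109*88*(-7 + 88)) - 12 = (10468 + 109*88*81) - 12 = (10468 + 776952) - 12 = 787420 - 12 = 787408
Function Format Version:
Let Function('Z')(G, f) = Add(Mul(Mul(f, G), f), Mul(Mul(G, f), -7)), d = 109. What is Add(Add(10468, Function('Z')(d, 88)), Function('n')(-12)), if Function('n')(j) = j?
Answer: 787408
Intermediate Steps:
Function('Z')(G, f) = Add(Mul(G, Pow(f, 2)), Mul(-7, G, f)) (Function('Z')(G, f) = Add(Mul(Mul(G, f), f), Mul(-7, G, f)) = Add(Mul(G, Pow(f, 2)), Mul(-7, G, f)))
Add(Add(10468, Function('Z')(d, 88)), Function('n')(-12)) = Add(Add(10468, Mul(109, 88, Add(-7, 88))), -12) = Add(Add(10468, Mul(109, 88, 81)), -12) = Add(Add(10468, 776952), -12) = Add(787420, -12) = 787408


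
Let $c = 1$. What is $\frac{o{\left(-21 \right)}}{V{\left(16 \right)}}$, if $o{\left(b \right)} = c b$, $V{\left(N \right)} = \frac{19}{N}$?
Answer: $- \frac{336}{19} \approx -17.684$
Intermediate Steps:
$o{\left(b \right)} = b$ ($o{\left(b \right)} = 1 b = b$)
$\frac{o{\left(-21 \right)}}{V{\left(16 \right)}} = - \frac{21}{19 \cdot \frac{1}{16}} = - \frac{21}{\frac{19}{16}} = \left(-21\right) \frac{16}{19} = - \frac{336}{19}$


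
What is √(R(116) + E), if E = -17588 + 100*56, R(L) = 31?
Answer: I*√11957 ≈ 109.35*I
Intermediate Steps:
E = -11988 (E = -17588 + 5600 = -11988)
√(R(116) + E) = √(31 - 11988) = √(-11957) = I*√11957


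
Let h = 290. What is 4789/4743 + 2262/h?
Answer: 208922/23715 ≈ 8.8097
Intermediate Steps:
4789/4743 + 2262/h = 4789/4743 + 2262/290 = 4789*(1/4743) + 2262*(1/290) = 4789/4743 + 39/5 = 208922/23715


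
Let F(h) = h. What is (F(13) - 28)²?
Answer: 225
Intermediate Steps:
(F(13) - 28)² = (13 - 28)² = (-15)² = 225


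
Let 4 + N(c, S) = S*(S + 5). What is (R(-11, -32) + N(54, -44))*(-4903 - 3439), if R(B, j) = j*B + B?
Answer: -17126126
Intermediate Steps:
N(c, S) = -4 + S*(5 + S) (N(c, S) = -4 + S*(S + 5) = -4 + S*(5 + S))
R(B, j) = B + B*j (R(B, j) = B*j + B = B + B*j)
(R(-11, -32) + N(54, -44))*(-4903 - 3439) = (-11*(1 - 32) + (-4 + (-44)**2 + 5*(-44)))*(-4903 - 3439) = (-11*(-31) + (-4 + 1936 - 220))*(-8342) = (341 + 1712)*(-8342) = 2053*(-8342) = -17126126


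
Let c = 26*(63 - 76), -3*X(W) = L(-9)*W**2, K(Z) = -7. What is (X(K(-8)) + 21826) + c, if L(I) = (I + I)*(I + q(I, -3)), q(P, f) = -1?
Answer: 18548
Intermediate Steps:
L(I) = 2*I*(-1 + I) (L(I) = (I + I)*(I - 1) = (2*I)*(-1 + I) = 2*I*(-1 + I))
X(W) = -60*W**2 (X(W) = -2*(-9)*(-1 - 9)*W**2/3 = -2*(-9)*(-10)*W**2/3 = -60*W**2)
c = -338 (c = 26*(-13) = -338)
(X(K(-8)) + 21826) + c = (-60*(-7)**2 + 21826) - 338 = (-60*49 + 21826) - 338 = (-2940 + 21826) - 338 = 18886 - 338 = 18548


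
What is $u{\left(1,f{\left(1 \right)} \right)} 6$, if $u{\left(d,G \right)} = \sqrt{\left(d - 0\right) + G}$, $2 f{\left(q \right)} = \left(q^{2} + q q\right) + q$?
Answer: $3 \sqrt{10} \approx 9.4868$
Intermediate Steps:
$f{\left(q \right)} = q^{2} + \frac{q}{2}$ ($f{\left(q \right)} = \frac{\left(q^{2} + q q\right) + q}{2} = \frac{\left(q^{2} + q^{2}\right) + q}{2} = \frac{2 q^{2} + q}{2} = \frac{q + 2 q^{2}}{2} = q^{2} + \frac{q}{2}$)
$u{\left(d,G \right)} = \sqrt{G + d}$ ($u{\left(d,G \right)} = \sqrt{\left(d + 0\right) + G} = \sqrt{d + G} = \sqrt{G + d}$)
$u{\left(1,f{\left(1 \right)} \right)} 6 = \sqrt{1 \left(\frac{1}{2} + 1\right) + 1} \cdot 6 = \sqrt{1 \cdot \frac{3}{2} + 1} \cdot 6 = \sqrt{\frac{3}{2} + 1} \cdot 6 = \sqrt{\frac{5}{2}} \cdot 6 = \frac{\sqrt{10}}{2} \cdot 6 = 3 \sqrt{10}$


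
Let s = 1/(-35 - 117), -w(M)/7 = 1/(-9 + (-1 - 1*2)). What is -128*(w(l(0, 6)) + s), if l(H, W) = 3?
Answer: -4208/57 ≈ -73.825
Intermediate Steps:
w(M) = 7/12 (w(M) = -7/(-9 + (-1 - 1*2)) = -7/(-9 + (-1 - 2)) = -7/(-9 - 3) = -7/(-12) = -7*(-1/12) = 7/12)
s = -1/152 (s = 1/(-152) = -1/152 ≈ -0.0065789)
-128*(w(l(0, 6)) + s) = -128*(7/12 - 1/152) = -128*263/456 = -4208/57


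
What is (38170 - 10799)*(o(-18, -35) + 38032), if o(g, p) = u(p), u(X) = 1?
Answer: 1041001243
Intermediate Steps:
o(g, p) = 1
(38170 - 10799)*(o(-18, -35) + 38032) = (38170 - 10799)*(1 + 38032) = 27371*38033 = 1041001243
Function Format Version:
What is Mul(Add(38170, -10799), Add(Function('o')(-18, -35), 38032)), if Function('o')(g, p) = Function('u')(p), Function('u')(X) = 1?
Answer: 1041001243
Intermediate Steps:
Function('o')(g, p) = 1
Mul(Add(38170, -10799), Add(Function('o')(-18, -35), 38032)) = Mul(Add(38170, -10799), Add(1, 38032)) = Mul(27371, 38033) = 1041001243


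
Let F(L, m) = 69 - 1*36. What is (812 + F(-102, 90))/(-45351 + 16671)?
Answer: -169/5736 ≈ -0.029463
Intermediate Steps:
F(L, m) = 33 (F(L, m) = 69 - 36 = 33)
(812 + F(-102, 90))/(-45351 + 16671) = (812 + 33)/(-45351 + 16671) = 845/(-28680) = 845*(-1/28680) = -169/5736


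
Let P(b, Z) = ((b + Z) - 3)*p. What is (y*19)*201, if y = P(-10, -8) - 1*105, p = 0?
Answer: -400995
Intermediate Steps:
P(b, Z) = 0 (P(b, Z) = ((b + Z) - 3)*0 = ((Z + b) - 3)*0 = (-3 + Z + b)*0 = 0)
y = -105 (y = 0 - 1*105 = 0 - 105 = -105)
(y*19)*201 = -105*19*201 = -1995*201 = -400995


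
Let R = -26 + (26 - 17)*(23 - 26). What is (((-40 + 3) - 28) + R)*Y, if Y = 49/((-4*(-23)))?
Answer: -2891/46 ≈ -62.848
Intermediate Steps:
Y = 49/92 ≈ 0.53261
R = -53 (R = -26 + 9*(-3) = -26 - 27 = -53)
(((-40 + 3) - 28) + R)*Y = (((-40 + 3) - 28) - 53)*(49/92) = ((-37 - 28) - 53)*(49/92) = (-65 - 53)*(49/92) = -118*49/92 = -2891/46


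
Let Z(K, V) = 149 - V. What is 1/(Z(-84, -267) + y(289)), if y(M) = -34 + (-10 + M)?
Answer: 1/661 ≈ 0.0015129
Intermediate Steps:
y(M) = -44 + M
1/(Z(-84, -267) + y(289)) = 1/((149 - 1*(-267)) + (-44 + 289)) = 1/((149 + 267) + 245) = 1/(416 + 245) = 1/661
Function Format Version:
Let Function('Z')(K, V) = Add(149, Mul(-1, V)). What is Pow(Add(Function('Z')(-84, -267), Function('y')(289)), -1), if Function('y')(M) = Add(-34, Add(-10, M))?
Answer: Rational(1, 661) ≈ 0.0015129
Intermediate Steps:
Function('y')(M) = Add(-44, M)
Pow(Add(Function('Z')(-84, -267), Function('y')(289)), -1) = Pow(Add(Add(149, Mul(-1, -267)), Add(-44, 289)), -1) = Pow(Add(Add(149, 267), 245), -1) = Pow(Add(416, 245), -1) = Pow(661, -1) = Rational(1, 661)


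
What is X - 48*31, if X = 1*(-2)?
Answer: -1490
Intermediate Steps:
X = -2
X - 48*31 = -2 - 48*31 = -2 - 1488 = -1490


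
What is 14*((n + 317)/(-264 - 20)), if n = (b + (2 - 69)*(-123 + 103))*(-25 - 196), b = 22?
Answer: 29645/2 ≈ 14823.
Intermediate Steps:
n = -301002 (n = (22 + (2 - 69)*(-123 + 103))*(-25 - 196) = (22 - 67*(-20))*(-221) = (22 + 1340)*(-221) = 1362*(-221) = -301002)
14*((n + 317)/(-264 - 20)) = 14*((-301002 + 317)/(-264 - 20)) = 14*(-300685/(-284)) = 14*(-300685*(-1/284)) = 14*(4235/4) = 29645/2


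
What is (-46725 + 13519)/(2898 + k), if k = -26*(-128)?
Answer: -16603/3113 ≈ -5.3334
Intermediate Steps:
k = 3328
(-46725 + 13519)/(2898 + k) = (-46725 + 13519)/(2898 + 3328) = -33206/6226 = -33206*1/6226 = -16603/3113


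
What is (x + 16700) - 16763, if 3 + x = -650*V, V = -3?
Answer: 1884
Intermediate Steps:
x = 1947 (x = -3 - 650*(-3) = -3 + 1950 = 1947)
(x + 16700) - 16763 = (1947 + 16700) - 16763 = 18647 - 16763 = 1884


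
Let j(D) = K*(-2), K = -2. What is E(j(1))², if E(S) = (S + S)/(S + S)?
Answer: 1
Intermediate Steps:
j(D) = 4 (j(D) = -2*(-2) = 4)
E(S) = 1 (E(S) = (2*S)/((2*S)) = (2*S)*(1/(2*S)) = 1)
E(j(1))² = 1² = 1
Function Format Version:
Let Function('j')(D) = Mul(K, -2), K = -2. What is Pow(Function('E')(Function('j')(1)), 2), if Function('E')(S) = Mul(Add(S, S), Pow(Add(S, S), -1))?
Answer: 1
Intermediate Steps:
Function('j')(D) = 4 (Function('j')(D) = Mul(-2, -2) = 4)
Function('E')(S) = 1 (Function('E')(S) = Mul(Mul(2, S), Pow(Mul(2, S), -1)) = Mul(Mul(2, S), Mul(Rational(1, 2), Pow(S, -1))) = 1)
Pow(Function('E')(Function('j')(1)), 2) = Pow(1, 2) = 1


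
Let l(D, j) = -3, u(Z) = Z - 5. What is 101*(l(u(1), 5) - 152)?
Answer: -15655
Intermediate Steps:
u(Z) = -5 + Z
101*(l(u(1), 5) - 152) = 101*(-3 - 152) = 101*(-155) = -15655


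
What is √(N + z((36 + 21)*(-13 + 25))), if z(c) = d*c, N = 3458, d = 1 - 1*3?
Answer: √2090 ≈ 45.716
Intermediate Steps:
d = -2 (d = 1 - 3 = -2)
z(c) = -2*c
√(N + z((36 + 21)*(-13 + 25))) = √(3458 - 2*(36 + 21)*(-13 + 25)) = √(3458 - 114*12) = √(3458 - 2*684) = √(3458 - 1368) = √2090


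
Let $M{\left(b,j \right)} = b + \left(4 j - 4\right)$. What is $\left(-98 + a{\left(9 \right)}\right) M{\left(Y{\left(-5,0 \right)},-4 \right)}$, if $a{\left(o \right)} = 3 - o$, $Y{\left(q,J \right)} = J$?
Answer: $2080$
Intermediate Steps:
$M{\left(b,j \right)} = -4 + b + 4 j$ ($M{\left(b,j \right)} = b + \left(-4 + 4 j\right) = -4 + b + 4 j$)
$\left(-98 + a{\left(9 \right)}\right) M{\left(Y{\left(-5,0 \right)},-4 \right)} = \left(-98 + \left(3 - 9\right)\right) \left(-4 + 0 + 4 \left(-4\right)\right) = \left(-98 + \left(3 - 9\right)\right) \left(-4 + 0 - 16\right) = \left(-98 - 6\right) \left(-20\right) = \left(-104\right) \left(-20\right) = 2080$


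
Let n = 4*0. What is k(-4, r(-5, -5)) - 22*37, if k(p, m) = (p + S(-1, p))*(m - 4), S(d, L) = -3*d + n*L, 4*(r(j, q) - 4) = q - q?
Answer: -814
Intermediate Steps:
r(j, q) = 4 (r(j, q) = 4 + (q - q)/4 = 4 + (¼)*0 = 4 + 0 = 4)
n = 0
S(d, L) = -3*d (S(d, L) = -3*d + 0*L = -3*d + 0 = -3*d)
k(p, m) = (-4 + m)*(3 + p) (k(p, m) = (p - 3*(-1))*(m - 4) = (p + 3)*(-4 + m) = (3 + p)*(-4 + m) = (-4 + m)*(3 + p))
k(-4, r(-5, -5)) - 22*37 = (-12 - 4*(-4) + 3*4 + 4*(-4)) - 22*37 = (-12 + 16 + 12 - 16) - 814 = 0 - 814 = -814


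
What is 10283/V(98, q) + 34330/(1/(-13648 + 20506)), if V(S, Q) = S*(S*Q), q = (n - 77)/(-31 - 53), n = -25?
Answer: 392234944709/1666 ≈ 2.3544e+8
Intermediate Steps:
q = 17/14 (q = (-25 - 77)/(-31 - 53) = -102/(-84) = -102*(-1/84) = 17/14 ≈ 1.2143)
V(S, Q) = Q*S² (V(S, Q) = S*(Q*S) = Q*S²)
10283/V(98, q) + 34330/(1/(-13648 + 20506)) = 10283/(((17/14)*98²)) + 34330/(1/(-13648 + 20506)) = 10283/(((17/14)*9604)) + 34330/(1/6858) = 10283/11662 + 34330/(1/6858) = 10283*(1/11662) + 34330*6858 = 1469/1666 + 235435140 = 392234944709/1666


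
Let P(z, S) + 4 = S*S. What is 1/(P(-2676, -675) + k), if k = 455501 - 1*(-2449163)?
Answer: 1/3360285 ≈ 2.9759e-7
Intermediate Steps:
P(z, S) = -4 + S² (P(z, S) = -4 + S*S = -4 + S²)
k = 2904664 (k = 455501 + 2449163 = 2904664)
1/(P(-2676, -675) + k) = 1/((-4 + (-675)²) + 2904664) = 1/((-4 + 455625) + 2904664) = 1/(455621 + 2904664) = 1/3360285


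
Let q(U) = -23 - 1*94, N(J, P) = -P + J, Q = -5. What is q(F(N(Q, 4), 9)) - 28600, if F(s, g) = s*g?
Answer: -28717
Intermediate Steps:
N(J, P) = J - P
F(s, g) = g*s
q(U) = -117 (q(U) = -23 - 94 = -117)
q(F(N(Q, 4), 9)) - 28600 = -117 - 28600 = -28717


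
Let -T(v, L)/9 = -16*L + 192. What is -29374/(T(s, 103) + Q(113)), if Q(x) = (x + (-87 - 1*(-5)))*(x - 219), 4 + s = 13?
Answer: -14687/4909 ≈ -2.9919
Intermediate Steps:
s = 9 (s = -4 + 13 = 9)
T(v, L) = -1728 + 144*L (T(v, L) = -9*(-16*L + 192) = -9*(192 - 16*L) = -1728 + 144*L)
Q(x) = (-219 + x)*(-82 + x) (Q(x) = (x + (-87 + 5))*(-219 + x) = (x - 82)*(-219 + x) = (-82 + x)*(-219 + x) = (-219 + x)*(-82 + x))
-29374/(T(s, 103) + Q(113)) = -29374/((-1728 + 144*103) + (17958 + 113² - 301*113)) = -29374/((-1728 + 14832) + (17958 + 12769 - 34013)) = -29374/(13104 - 3286) = -29374/9818 = -29374*1/9818 = -14687/4909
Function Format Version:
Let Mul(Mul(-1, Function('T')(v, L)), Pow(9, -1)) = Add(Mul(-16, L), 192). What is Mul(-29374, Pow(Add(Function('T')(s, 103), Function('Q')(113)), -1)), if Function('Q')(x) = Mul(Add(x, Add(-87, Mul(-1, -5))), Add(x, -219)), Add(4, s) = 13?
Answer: Rational(-14687, 4909) ≈ -2.9919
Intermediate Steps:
s = 9 (s = Add(-4, 13) = 9)
Function('T')(v, L) = Add(-1728, Mul(144, L)) (Function('T')(v, L) = Mul(-9, Add(Mul(-16, L), 192)) = Mul(-9, Add(192, Mul(-16, L))) = Add(-1728, Mul(144, L)))
Function('Q')(x) = Mul(Add(-219, x), Add(-82, x)) (Function('Q')(x) = Mul(Add(x, Add(-87, 5)), Add(-219, x)) = Mul(Add(x, -82), Add(-219, x)) = Mul(Add(-82, x), Add(-219, x)) = Mul(Add(-219, x), Add(-82, x)))
Mul(-29374, Pow(Add(Function('T')(s, 103), Function('Q')(113)), -1)) = Mul(-29374, Pow(Add(Add(-1728, Mul(144, 103)), Add(17958, Pow(113, 2), Mul(-301, 113))), -1)) = Mul(-29374, Pow(Add(Add(-1728, 14832), Add(17958, 12769, -34013)), -1)) = Mul(-29374, Pow(Add(13104, -3286), -1)) = Mul(-29374, Pow(9818, -1)) = Mul(-29374, Rational(1, 9818)) = Rational(-14687, 4909)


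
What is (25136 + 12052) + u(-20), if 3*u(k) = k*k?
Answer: 111964/3 ≈ 37321.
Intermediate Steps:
u(k) = k²/3 (u(k) = (k*k)/3 = k²/3)
(25136 + 12052) + u(-20) = (25136 + 12052) + (⅓)*(-20)² = 37188 + (⅓)*400 = 37188 + 400/3 = 111964/3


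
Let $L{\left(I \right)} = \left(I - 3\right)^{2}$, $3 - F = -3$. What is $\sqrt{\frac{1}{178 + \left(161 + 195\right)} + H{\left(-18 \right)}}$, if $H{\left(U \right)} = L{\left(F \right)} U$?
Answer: $\frac{i \sqrt{46194738}}{534} \approx 12.728 i$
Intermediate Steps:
$F = 6$ ($F = 3 - -3 = 3 + 3 = 6$)
$L{\left(I \right)} = \left(-3 + I\right)^{2}$
$H{\left(U \right)} = 9 U$ ($H{\left(U \right)} = \left(-3 + 6\right)^{2} U = 3^{2} U = 9 U$)
$\sqrt{\frac{1}{178 + \left(161 + 195\right)} + H{\left(-18 \right)}} = \sqrt{\frac{1}{178 + \left(161 + 195\right)} + 9 \left(-18\right)} = \sqrt{\frac{1}{178 + 356} - 162} = \sqrt{\frac{1}{534} - 162} = \sqrt{- \frac{86507}{534}} = \frac{i \sqrt{46194738}}{534}$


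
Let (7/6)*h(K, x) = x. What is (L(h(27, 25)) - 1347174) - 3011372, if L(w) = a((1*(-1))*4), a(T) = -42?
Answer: -4358588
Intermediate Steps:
h(K, x) = 6*x/7
L(w) = -42
(L(h(27, 25)) - 1347174) - 3011372 = (-42 - 1347174) - 3011372 = -1347216 - 3011372 = -4358588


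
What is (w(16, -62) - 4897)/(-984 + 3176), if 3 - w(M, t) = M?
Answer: -2455/1096 ≈ -2.2400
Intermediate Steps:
w(M, t) = 3 - M
(w(16, -62) - 4897)/(-984 + 3176) = ((3 - 1*16) - 4897)/(-984 + 3176) = ((3 - 16) - 4897)/2192 = (-13 - 4897)*(1/2192) = -4910*1/2192 = -2455/1096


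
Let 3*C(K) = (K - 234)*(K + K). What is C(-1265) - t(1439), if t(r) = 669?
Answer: 3790463/3 ≈ 1.2635e+6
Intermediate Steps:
C(K) = 2*K*(-234 + K)/3 (C(K) = ((K - 234)*(K + K))/3 = ((-234 + K)*(2*K))/3 = (2*K*(-234 + K))/3 = 2*K*(-234 + K)/3)
C(-1265) - t(1439) = (2/3)*(-1265)*(-234 - 1265) - 1*669 = (2/3)*(-1265)*(-1499) - 669 = 3792470/3 - 669 = 3790463/3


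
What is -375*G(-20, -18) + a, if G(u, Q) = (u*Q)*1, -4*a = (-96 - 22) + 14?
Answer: -134974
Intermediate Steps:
a = 26 (a = -((-96 - 22) + 14)/4 = -(-118 + 14)/4 = -¼*(-104) = 26)
G(u, Q) = Q*u (G(u, Q) = (Q*u)*1 = Q*u)
-375*G(-20, -18) + a = -(-6750)*(-20) + 26 = -375*360 + 26 = -135000 + 26 = -134974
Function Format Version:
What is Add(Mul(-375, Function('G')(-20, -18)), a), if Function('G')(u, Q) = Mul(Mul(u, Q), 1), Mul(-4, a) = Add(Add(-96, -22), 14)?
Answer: -134974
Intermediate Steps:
a = 26 (a = Mul(Rational(-1, 4), Add(Add(-96, -22), 14)) = Mul(Rational(-1, 4), Add(-118, 14)) = Mul(Rational(-1, 4), -104) = 26)
Function('G')(u, Q) = Mul(Q, u) (Function('G')(u, Q) = Mul(Mul(Q, u), 1) = Mul(Q, u))
Add(Mul(-375, Function('G')(-20, -18)), a) = Add(Mul(-375, Mul(-18, -20)), 26) = Add(Mul(-375, 360), 26) = Add(-135000, 26) = -134974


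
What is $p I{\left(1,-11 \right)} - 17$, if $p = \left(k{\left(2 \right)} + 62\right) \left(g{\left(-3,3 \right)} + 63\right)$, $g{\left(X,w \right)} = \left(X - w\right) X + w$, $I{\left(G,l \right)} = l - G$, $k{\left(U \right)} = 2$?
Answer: $-64529$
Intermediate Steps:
$g{\left(X,w \right)} = w + X \left(X - w\right)$ ($g{\left(X,w \right)} = X \left(X - w\right) + w = w + X \left(X - w\right)$)
$p = 5376$ ($p = \left(2 + 62\right) \left(\left(3 + \left(-3\right)^{2} - \left(-3\right) 3\right) + 63\right) = 64 \left(\left(3 + 9 + 9\right) + 63\right) = 64 \left(21 + 63\right) = 64 \cdot 84 = 5376$)
$p I{\left(1,-11 \right)} - 17 = 5376 \left(-11 - 1\right) - 17 = 5376 \left(-12\right) - 17 = -64512 - 17 = -64529$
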